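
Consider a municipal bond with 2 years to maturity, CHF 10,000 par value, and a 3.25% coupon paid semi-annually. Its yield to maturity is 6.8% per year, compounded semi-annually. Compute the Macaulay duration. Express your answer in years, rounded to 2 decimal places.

Periodic yield y = 0.034. Discount each cash flow and weight by its period:
  t   CF        PV=CF/(1+0.034)^t    t·PV
  1       162.50       157.1567       157.1567
  2       162.50       151.9890       303.9781
  3       162.50       146.9913       440.9740
  4    10,162.50     8,890.3407    35,561.3627
  Σ                  9,346.4777    36,463.4715
Price P = Σ PV = 9,346.4777.
Macaulay duration = Σ(t·PV) / P = 36,463.4715 / 9,346.4777 = 3.90131 half-year periods.
In years: 3.90131 / 2 = 1.95065 years.

1.95 years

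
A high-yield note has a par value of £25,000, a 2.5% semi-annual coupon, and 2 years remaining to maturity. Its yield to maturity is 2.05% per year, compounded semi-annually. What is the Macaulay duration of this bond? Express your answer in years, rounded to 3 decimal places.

1.963 years

Periodic yield y = 0.01025. Discount each cash flow and weight by its period:
  t   CF        PV=CF/(1+0.01025)^t    t·PV
  1       312.50       309.3294       309.3294
  2       312.50       306.1909       612.3818
  3       312.50       303.0843       909.2529
  4    25,312.50    24,300.7459    97,202.9836
  Σ                 25,219.3505    99,033.9477
Price P = Σ PV = 25,219.3505.
Macaulay duration = Σ(t·PV) / P = 99,033.9477 / 25,219.3505 = 3.92690 half-year periods.
In years: 3.92690 / 2 = 1.96345 years.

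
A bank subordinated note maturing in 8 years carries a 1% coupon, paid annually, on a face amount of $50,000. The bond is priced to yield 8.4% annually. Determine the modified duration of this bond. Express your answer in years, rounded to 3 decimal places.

Periodic yield y = 0.084. First find Macaulay duration:
  t   CF        PV=CF/(1+0.084)^t    t·PV
  1       500.00       461.2546       461.2546
  2       500.00       425.5116       851.0233
  3       500.00       392.5384     1,177.6152
  4       500.00       362.1203     1,448.4812
  5       500.00       334.0593     1,670.2966
  6       500.00       308.1728     1,849.0368
  7       500.00       284.2923     1,990.0458
  8    50,500.00    26,488.4850   211,907.8804
  Σ                 29,056.4344   221,355.6339
P = 29,056.4344; Macaulay duration = 221,355.6339 / 29,056.4344 = 7.61813 years.
Modified duration = D_Mac / (1 + y) = 7.61813 / 1.084 = 7.02779 years.

7.028 years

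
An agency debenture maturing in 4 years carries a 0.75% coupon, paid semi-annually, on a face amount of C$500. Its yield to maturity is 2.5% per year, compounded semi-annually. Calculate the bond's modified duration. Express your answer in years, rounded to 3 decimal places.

Periodic yield y = 0.0125. First find Macaulay duration:
  t   CF        PV=CF/(1+0.0125)^t    t·PV
  1        1.875         1.8519         1.8519
  2        1.875         1.8290         3.6580
  3        1.875         1.8064         5.4192
  4        1.875         1.7841         7.1364
  5        1.875         1.7621         8.8104
  6        1.875         1.7403        10.4420
  7        1.875         1.7188        12.0319
  8      501.875       454.3968     3,635.1748
  Σ                    466.8895     3,684.5245
P = 466.8895; Macaulay duration = 3,684.5245 / 466.8895 = 7.89164 half-year periods = 3.94582 years.
Modified duration = D_Mac / (1 + y) = 3.94582 / 1.0125 = 3.89711 years.

3.897 years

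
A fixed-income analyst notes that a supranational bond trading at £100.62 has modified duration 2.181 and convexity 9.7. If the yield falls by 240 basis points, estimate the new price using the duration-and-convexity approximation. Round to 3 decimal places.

£106.168

Duration effect: -D_mod·Δy = -2.181 × (-0.024) = +0.052344
Convexity effect: ½·C·(Δy)² = 0.5 × 9.7 × (-0.024)² = +0.0027936
ΔP/P ≈ +0.052344 + 0.0027936 = +0.0551376
New price ≈ 100.62 × (1 + 0.0551376) = 106.167945312.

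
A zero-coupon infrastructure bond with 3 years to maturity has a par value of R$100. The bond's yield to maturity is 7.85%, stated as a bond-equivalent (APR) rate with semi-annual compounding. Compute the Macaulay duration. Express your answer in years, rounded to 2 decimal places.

3.00 years

A zero-coupon bond has a single cash flow at maturity, so its Macaulay duration equals its maturity: 3 years.
(Equivalently: 6 semi-annual periods ÷ 2 = 3 years.)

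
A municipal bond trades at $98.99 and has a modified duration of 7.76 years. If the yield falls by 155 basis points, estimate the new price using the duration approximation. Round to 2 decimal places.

Duration approximation: ΔP/P ≈ -D_mod · Δy = -7.76 × (-0.0155) = +0.120280.
New price ≈ 98.99 × (1 + 0.120280) = 110.8965172.

$110.90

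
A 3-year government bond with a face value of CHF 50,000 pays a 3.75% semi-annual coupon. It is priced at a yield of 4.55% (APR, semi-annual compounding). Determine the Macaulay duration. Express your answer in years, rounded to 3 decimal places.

Periodic yield y = 0.02275. Discount each cash flow and weight by its period:
  t   CF        PV=CF/(1+0.02275)^t    t·PV
  1       937.50       916.6463       916.6463
  2       937.50       896.2565     1,792.5129
  3       937.50       876.3202     2,628.9605
  4       937.50       856.8274     3,427.3094
  5       937.50       837.7681     4,188.8407
  6    50,937.50    44,506.2186   267,037.3118
  Σ                 48,890.0371   279,991.5816
Price P = Σ PV = 48,890.0371.
Macaulay duration = Σ(t·PV) / P = 279,991.5816 / 48,890.0371 = 5.72697 half-year periods.
In years: 5.72697 / 2 = 2.86348 years.

2.863 years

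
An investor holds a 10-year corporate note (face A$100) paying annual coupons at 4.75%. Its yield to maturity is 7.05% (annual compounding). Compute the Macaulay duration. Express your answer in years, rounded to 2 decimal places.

7.99 years

Periodic yield y = 0.0705. Discount each cash flow and weight by its year:
  t   CF        PV=CF/(1+0.0705)^t    t·PV
  1         4.75         4.4372         4.4372
  2         4.75         4.1450         8.2899
  3         4.75         3.8720        11.6160
  4         4.75         3.6170        14.4679
  5         4.75         3.3788        16.8939
  6         4.75         3.1563        18.9376
  7         4.75         2.9484        20.6388
  8         4.75         2.7542        22.0338
  9         4.75         2.5728        23.1556
  10      104.75        53.0014       530.0140
  Σ                     83.8830       670.4847
Price P = Σ PV = 83.8830.
Macaulay duration = Σ(t·PV) / P = 670.4847 / 83.8830 = 7.99309 years.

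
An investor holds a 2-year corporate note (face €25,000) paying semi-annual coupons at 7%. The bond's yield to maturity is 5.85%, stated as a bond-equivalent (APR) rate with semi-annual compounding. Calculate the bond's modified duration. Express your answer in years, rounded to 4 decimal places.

Periodic yield y = 0.02925. First find Macaulay duration:
  t   CF        PV=CF/(1+0.02925)^t    t·PV
  1       875.00       850.1336       850.1336
  2       875.00       825.9739     1,651.9477
  3       875.00       802.5007     2,407.5021
  4    25,875.00    23,056.6844    92,226.7378
  Σ                 25,535.2926    97,136.3212
P = 25,535.2926; Macaulay duration = 97,136.3212 / 25,535.2926 = 3.80400 half-year periods = 1.90200 years.
Modified duration = D_Mac / (1 + y) = 1.90200 / 1.02925 = 1.84795 years.

1.8479 years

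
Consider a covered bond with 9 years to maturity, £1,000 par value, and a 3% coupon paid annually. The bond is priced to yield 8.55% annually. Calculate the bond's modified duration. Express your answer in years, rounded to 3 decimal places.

7.132 years

Periodic yield y = 0.0855. First find Macaulay duration:
  t   CF        PV=CF/(1+0.0855)^t    t·PV
  1        30.00        27.6370        27.6370
  2        30.00        25.4602        50.9204
  3        30.00        23.4548        70.3644
  4        30.00        21.6074        86.4295
  5        30.00        19.9055        99.5273
  6        30.00        18.3376       110.0255
  7        30.00        16.8932       118.2525
  8        30.00        15.5626       124.5009
  9     1,030.00       492.2308     4,430.0771
  Σ                    661.0891     5,117.7347
P = 661.0891; Macaulay duration = 5,117.7347 / 661.0891 = 7.74137 years.
Modified duration = D_Mac / (1 + y) = 7.74137 / 1.0855 = 7.13162 years.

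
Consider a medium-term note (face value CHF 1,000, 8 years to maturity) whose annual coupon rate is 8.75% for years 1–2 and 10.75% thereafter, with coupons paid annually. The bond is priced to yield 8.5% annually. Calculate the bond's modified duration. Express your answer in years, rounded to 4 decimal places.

Periodic yield y = 0.085. First find Macaulay duration:
  t   CF        PV=CF/(1+0.085)^t    t·PV
  1        87.50        80.6452        80.6452
  2        87.50        74.3273       148.6547
  3       107.50        84.1626       252.4879
  4       107.50        77.5692       310.2769
  5       107.50        71.4924       357.4619
  6       107.50        65.8916       395.3496
  7       107.50        60.7296       425.1071
  8     1,107.50       576.6414     4,613.1313
  Σ                  1,091.4593     6,583.1145
P = 1,091.4593; Macaulay duration = 6,583.1145 / 1,091.4593 = 6.03148 years.
Modified duration = D_Mac / (1 + y) = 6.03148 / 1.085 = 5.55897 years.

5.5590 years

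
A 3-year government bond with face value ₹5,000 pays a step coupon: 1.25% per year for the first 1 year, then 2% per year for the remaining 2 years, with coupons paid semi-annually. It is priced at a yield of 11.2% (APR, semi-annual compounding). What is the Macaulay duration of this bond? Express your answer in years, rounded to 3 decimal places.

2.934 years

Periodic yield y = 0.056. Discount each cash flow and weight by its period:
  t   CF        PV=CF/(1+0.056)^t    t·PV
  1        31.25        29.5928        29.5928
  2        31.25        28.0235        56.0470
  3        50.00        42.4598       127.3795
  4        50.00        40.2082       160.8327
  5        50.00        38.0759       190.3796
  6     5,050.00     3,641.7310    21,850.3863
  Σ                  3,820.0913    22,414.6179
Price P = Σ PV = 3,820.0913.
Macaulay duration = Σ(t·PV) / P = 22,414.6179 / 3,820.0913 = 5.86756 half-year periods.
In years: 5.86756 / 2 = 2.93378 years.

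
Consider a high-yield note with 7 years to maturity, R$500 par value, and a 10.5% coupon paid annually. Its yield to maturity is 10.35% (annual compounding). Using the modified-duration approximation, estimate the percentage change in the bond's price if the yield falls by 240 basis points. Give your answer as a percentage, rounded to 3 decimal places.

+11.524%

Periodic yield y = 0.1035. Modified duration first:
  t   CF        PV=CF/(1+0.1035)^t    t·PV
  1        52.50        47.5759        47.5759
  2        52.50        43.1136        86.2273
  3        52.50        39.0699       117.2097
  4        52.50        35.4054       141.6217
  5        52.50        32.0847       160.4234
  6        52.50        29.0754       174.4522
  7       552.50       277.2847     1,940.9930
  Σ                    503.6096     2,668.5032
P = 503.6096; D_Mac = 5.29875 yrs; D_mod = 5.29875/(1+0.1035) = 4.80177 yrs.
ΔP/P ≈ -D_mod · Δy = -4.80177 × (-0.024) = +0.115242 = +11.5242%.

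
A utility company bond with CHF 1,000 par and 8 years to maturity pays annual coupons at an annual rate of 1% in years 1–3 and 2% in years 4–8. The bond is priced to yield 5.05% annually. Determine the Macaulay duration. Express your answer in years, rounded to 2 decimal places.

7.59 years

Periodic yield y = 0.0505. Discount each cash flow and weight by its year:
  t   CF        PV=CF/(1+0.0505)^t    t·PV
  1        10.00         9.5193         9.5193
  2        10.00         9.0617        18.1233
  3        10.00         8.6260        25.8781
  4        20.00        16.4227        65.6910
  5        20.00        15.6333        78.1663
  6        20.00        14.8817        89.2904
  7        20.00        14.1663        99.1644
  8     1,020.00       687.7518     5,502.0142
  Σ                    776.0628     5,887.8470
Price P = Σ PV = 776.0628.
Macaulay duration = Σ(t·PV) / P = 5,887.8470 / 776.0628 = 7.58682 years.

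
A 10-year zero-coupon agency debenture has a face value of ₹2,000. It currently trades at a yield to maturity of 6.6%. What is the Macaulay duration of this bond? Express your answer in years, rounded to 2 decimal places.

10.00 years

A zero-coupon bond has a single cash flow at maturity, so its Macaulay duration equals its maturity: 10 years.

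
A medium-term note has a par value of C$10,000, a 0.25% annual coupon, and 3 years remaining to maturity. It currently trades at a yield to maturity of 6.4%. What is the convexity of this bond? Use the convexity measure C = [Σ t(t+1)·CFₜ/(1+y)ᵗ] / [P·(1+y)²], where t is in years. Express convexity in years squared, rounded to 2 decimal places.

10.56

With y = 0.064:
  t   CF        PV=CF/(1+0.064)^t    t·PV        t(t+1)·PV
  1        25.00        23.4962        23.4962          46.9925
  2        25.00        22.0829        44.1659         132.4976
  3    10,025.00     8,322.6091    24,967.8273      99,871.3093
  Σ                  8,368.1883    25,035.4894     100,050.7994
P = 8,368.1883.
Convexity = Σ t(t+1)·PV / [P·(1+y)²] = 100,050.7994 / (8,368.1883 × 1.132096) = 10.56102.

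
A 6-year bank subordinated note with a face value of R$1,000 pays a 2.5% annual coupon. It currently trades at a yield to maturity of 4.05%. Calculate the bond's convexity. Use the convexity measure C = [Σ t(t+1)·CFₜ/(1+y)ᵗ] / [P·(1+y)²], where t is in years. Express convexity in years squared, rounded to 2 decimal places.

35.60

With y = 0.0405:
  t   CF        PV=CF/(1+0.0405)^t    t·PV        t(t+1)·PV
  1        25.00        24.0269        24.0269          48.0538
  2        25.00        23.0917        46.1834         138.5502
  3        25.00        22.1929        66.5787         266.3146
  4        25.00        21.3291        85.3162         426.5812
  5        25.00        20.4989       102.4943         614.9656
  6     1,025.00       807.7396     4,846.4374      33,925.0619
  Σ                    918.8790     5,171.0369      35,419.5273
P = 918.8790.
Convexity = Σ t(t+1)·PV / [P·(1+y)²] = 35,419.5273 / (918.8790 × 1.082640) = 35.60412.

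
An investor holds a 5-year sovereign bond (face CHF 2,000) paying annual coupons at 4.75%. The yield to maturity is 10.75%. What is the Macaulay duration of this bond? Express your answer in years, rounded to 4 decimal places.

4.4989 years

Periodic yield y = 0.1075. Discount each cash flow and weight by its year:
  t   CF        PV=CF/(1+0.1075)^t    t·PV
  1        95.00        85.7788        85.7788
  2        95.00        77.4526       154.9052
  3        95.00        69.9346       209.8039
  4        95.00        63.1464       252.5856
  5     2,095.00     1,257.3765     6,286.8827
  Σ                  1,553.6890     6,989.9563
Price P = Σ PV = 1,553.6890.
Macaulay duration = Σ(t·PV) / P = 6,989.9563 / 1,553.6890 = 4.49894 years.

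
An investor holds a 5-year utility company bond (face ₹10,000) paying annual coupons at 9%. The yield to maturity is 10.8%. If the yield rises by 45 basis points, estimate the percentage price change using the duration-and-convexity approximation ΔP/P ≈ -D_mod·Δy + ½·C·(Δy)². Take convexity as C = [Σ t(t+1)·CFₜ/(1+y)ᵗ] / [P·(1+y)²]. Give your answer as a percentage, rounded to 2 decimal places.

With y = 0.108:
  t   CF        PV=CF/(1+0.108)^t    t·PV        t(t+1)·PV
  1       900.00       812.2744       812.2744       1,624.5487
  2       900.00       733.0996     1,466.1992       4,398.5977
  3       900.00       661.6422     1,984.9267       7,939.7070
  4       900.00       597.1500     2,388.6002      11,943.0009
  5    10,900.00     6,527.2117    32,636.0583     195,816.3498
  Σ                  9,331.3779    39,288.0588     221,722.2040
P = 9,331.3779; D_Mac = 4.21032 yrs; D_mod = 3.79993 yrs; C = 19.35459.
Duration effect: -3.79993 × (+0.0045) = -0.017100
Convexity effect: 0.5 × 19.35459 × (0.0045)² = +0.0001960
ΔP/P ≈ -0.017100 + 0.0001960 = -0.016904 = -1.6904%.

-1.69%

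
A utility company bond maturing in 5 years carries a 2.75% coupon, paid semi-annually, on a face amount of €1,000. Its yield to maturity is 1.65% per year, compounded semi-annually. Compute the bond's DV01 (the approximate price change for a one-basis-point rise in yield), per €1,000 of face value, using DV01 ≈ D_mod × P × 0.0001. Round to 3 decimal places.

€0.492

Periodic yield y = 0.00825.
  t   CF        PV=CF/(1+0.00825)^t    t·PV
  1        13.75        13.6375        13.6375
  2        13.75        13.5259        27.0518
  3        13.75        13.4152        40.2457
  4        13.75        13.3055        53.2218
  5        13.75        13.1966        65.9829
  6        13.75        13.0886        78.5316
  7        13.75        12.9815        90.8705
  8        13.75        12.8753       103.0023
  9        13.75        12.7699       114.9294
  10    1,013.75       933.7886     9,337.8858
  Σ                  1,052.5846     9,925.3594
P = 1,052.5846; D_Mac = 9.42951 half-year periods = 4.71476 yrs; D_mod = 4.67618 yrs.
DV01 ≈ 4.67618 × 1,052.5846 × 0.0001 = 0.492207.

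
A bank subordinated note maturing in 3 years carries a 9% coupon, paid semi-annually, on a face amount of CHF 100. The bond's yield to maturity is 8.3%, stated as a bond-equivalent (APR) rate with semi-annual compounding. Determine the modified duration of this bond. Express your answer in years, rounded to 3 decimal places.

Periodic yield y = 0.0415. First find Macaulay duration:
  t   CF        PV=CF/(1+0.0415)^t    t·PV
  1         4.50         4.3207         4.3207
  2         4.50         4.1485         8.2971
  3         4.50         3.9832        11.9497
  4         4.50         3.8245        15.2980
  5         4.50         3.6721        18.3606
  6       104.50        81.8768       491.2606
  Σ                    101.8258       549.4866
P = 101.8258; Macaulay duration = 549.4866 / 101.8258 = 5.39634 half-year periods = 2.69817 years.
Modified duration = D_Mac / (1 + y) = 2.69817 / 1.0415 = 2.59066 years.

2.591 years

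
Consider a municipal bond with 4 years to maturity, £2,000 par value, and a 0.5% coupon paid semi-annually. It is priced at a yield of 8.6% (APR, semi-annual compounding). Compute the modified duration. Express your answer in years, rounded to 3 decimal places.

Periodic yield y = 0.043. First find Macaulay duration:
  t   CF        PV=CF/(1+0.043)^t    t·PV
  1         5.00         4.7939         4.7939
  2         5.00         4.5962         9.1925
  3         5.00         4.4067        13.2202
  4         5.00         4.2251        16.9002
  5         5.00         4.0509        20.2544
  6         5.00         3.8839        23.3032
  7         5.00         3.7237        26.0662
  8     2,005.00     1,431.6601    11,453.2805
  Σ                  1,461.3404    11,567.0110
P = 1,461.3404; Macaulay duration = 11,567.0110 / 1,461.3404 = 7.91534 half-year periods = 3.95767 years.
Modified duration = D_Mac / (1 + y) = 3.95767 / 1.043 = 3.79451 years.

3.795 years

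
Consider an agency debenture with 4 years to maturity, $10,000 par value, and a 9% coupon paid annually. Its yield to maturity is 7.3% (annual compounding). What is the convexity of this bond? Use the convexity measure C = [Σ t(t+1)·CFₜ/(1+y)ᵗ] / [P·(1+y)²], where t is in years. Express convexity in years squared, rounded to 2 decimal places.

14.75

With y = 0.073:
  t   CF        PV=CF/(1+0.073)^t    t·PV        t(t+1)·PV
  1       900.00       838.7698       838.7698       1,677.5396
  2       900.00       781.7053     1,563.4106       4,690.2319
  3       900.00       728.5231     2,185.5694       8,742.2775
  4    10,900.00     8,222.9493    32,891.7970     164,458.9851
  Σ                 10,571.9475    37,479.5468     179,569.0341
P = 10,571.9475.
Convexity = Σ t(t+1)·PV / [P·(1+y)²] = 179,569.0341 / (10,571.9475 × 1.151329) = 14.75289.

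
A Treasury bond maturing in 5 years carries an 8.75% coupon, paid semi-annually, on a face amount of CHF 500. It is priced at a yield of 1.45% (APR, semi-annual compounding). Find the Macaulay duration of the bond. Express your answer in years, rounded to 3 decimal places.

Periodic yield y = 0.00725. Discount each cash flow and weight by its period:
  t   CF        PV=CF/(1+0.00725)^t    t·PV
  1       21.875        21.7175        21.7175
  2       21.875        21.5612        43.1225
  3       21.875        21.4060        64.2181
  4       21.875        21.2520        85.0078
  5       21.875        21.0990       105.4950
  6       21.875        20.9471       125.6827
  7       21.875        20.7964       145.5745
  8       21.875        20.6467       165.1733
  9       21.875        20.4981       184.4825
  10     521.875       485.5050     4,855.0503
  Σ                    675.4290     5,795.5241
Price P = Σ PV = 675.4290.
Macaulay duration = Σ(t·PV) / P = 5,795.5241 / 675.4290 = 8.58051 half-year periods.
In years: 8.58051 / 2 = 4.29025 years.

4.290 years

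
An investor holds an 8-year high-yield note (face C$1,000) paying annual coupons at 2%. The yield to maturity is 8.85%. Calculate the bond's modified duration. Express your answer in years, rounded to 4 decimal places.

6.6981 years

Periodic yield y = 0.0885. First find Macaulay duration:
  t   CF        PV=CF/(1+0.0885)^t    t·PV
  1        20.00        18.3739        18.3739
  2        20.00        16.8800        33.7601
  3        20.00        15.5076        46.5228
  4        20.00        14.2468        56.9871
  5        20.00        13.0884        65.4422
  6        20.00        12.0243        72.1457
  7        20.00        11.0467        77.3266
  8     1,020.00       517.5743     4,140.5944
  Σ                    618.7420     4,511.1528
P = 618.7420; Macaulay duration = 4,511.1528 / 618.7420 = 7.29085 years.
Modified duration = D_Mac / (1 + y) = 7.29085 / 1.0885 = 6.69807 years.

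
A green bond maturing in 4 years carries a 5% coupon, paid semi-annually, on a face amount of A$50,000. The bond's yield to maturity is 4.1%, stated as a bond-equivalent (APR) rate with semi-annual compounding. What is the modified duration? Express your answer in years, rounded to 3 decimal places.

3.607 years

Periodic yield y = 0.0205. First find Macaulay duration:
  t   CF        PV=CF/(1+0.0205)^t    t·PV
  1     1,250.00     1,224.8898     1,224.8898
  2     1,250.00     1,200.2839     2,400.5679
  3     1,250.00     1,176.1724     3,528.5172
  4     1,250.00     1,152.5452     4,610.1809
  5     1,250.00     1,129.3927     5,646.9634
  6     1,250.00     1,106.7052     6,640.2313
  7     1,250.00     1,084.4735     7,591.3146
  8    51,250.00    43,570.2245   348,561.7957
  Σ                 51,644.6872   380,204.4608
P = 51,644.6872; Macaulay duration = 380,204.4608 / 51,644.6872 = 7.36193 half-year periods = 3.68096 years.
Modified duration = D_Mac / (1 + y) = 3.68096 / 1.0205 = 3.60702 years.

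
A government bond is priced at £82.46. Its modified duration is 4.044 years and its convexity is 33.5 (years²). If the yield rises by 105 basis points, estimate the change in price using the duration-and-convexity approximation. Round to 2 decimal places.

Duration effect: -D_mod·Δy = -4.044 × (+0.0105) = -0.042462
Convexity effect: ½·C·(Δy)² = 0.5 × 33.5 × (0.0105)² = +0.0018466875
ΔP/P ≈ -0.042462 + 0.0018466875 = -0.0406153125
ΔP ≈ 82.46 × (-0.0406153125) = -3.34913866875.

-£3.35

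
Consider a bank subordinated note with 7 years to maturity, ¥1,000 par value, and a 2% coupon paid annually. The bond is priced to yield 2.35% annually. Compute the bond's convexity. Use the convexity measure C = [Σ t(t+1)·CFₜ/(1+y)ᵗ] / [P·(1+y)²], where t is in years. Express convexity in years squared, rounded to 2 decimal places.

With y = 0.0235:
  t   CF        PV=CF/(1+0.0235)^t    t·PV        t(t+1)·PV
  1        20.00        19.5408        19.5408          39.0816
  2        20.00        19.0921        38.1843         114.5528
  3        20.00        18.6538        55.9613         223.8452
  4        20.00        18.2255        72.9019         364.5093
  5        20.00        17.8070        89.0350         534.2100
  6        20.00        17.3981       104.3889         730.7220
  7     1,020.00       866.9324     6,068.5269      48,548.2154
  Σ                    977.6497     6,448.5390      50,555.1362
P = 977.6497.
Convexity = Σ t(t+1)·PV / [P·(1+y)²] = 50,555.1362 / (977.6497 × 1.047552) = 49.36354.

49.36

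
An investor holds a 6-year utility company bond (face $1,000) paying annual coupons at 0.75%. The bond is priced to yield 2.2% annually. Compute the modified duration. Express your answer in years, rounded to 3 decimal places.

Periodic yield y = 0.022. First find Macaulay duration:
  t   CF        PV=CF/(1+0.022)^t    t·PV
  1         7.50         7.3386         7.3386
  2         7.50         7.1806        14.3612
  3         7.50         7.0260        21.0780
  4         7.50         6.8748        27.4990
  5         7.50         6.7268        33.6339
  6     1,007.50       884.1779     5,305.0677
  Σ                    919.3246     5,408.9783
P = 919.3246; Macaulay duration = 5,408.9783 / 919.3246 = 5.88364 years.
Modified duration = D_Mac / (1 + y) = 5.88364 / 1.022 = 5.75699 years.

5.757 years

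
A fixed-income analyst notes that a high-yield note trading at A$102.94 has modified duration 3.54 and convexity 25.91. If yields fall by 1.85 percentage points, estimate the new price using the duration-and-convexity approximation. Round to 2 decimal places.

A$110.14

Duration effect: -D_mod·Δy = -3.54 × (-0.0185) = +0.065490
Convexity effect: ½·C·(Δy)² = 0.5 × 25.91 × (-0.0185)² = +0.00443384875
ΔP/P ≈ +0.065490 + 0.00443384875 = +0.06992384875
New price ≈ 102.94 × (1 + 0.06992384875) = 110.137960990325.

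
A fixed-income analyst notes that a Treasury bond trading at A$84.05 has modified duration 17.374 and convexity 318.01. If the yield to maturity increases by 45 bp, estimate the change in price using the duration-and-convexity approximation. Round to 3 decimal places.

-A$6.301

Duration effect: -D_mod·Δy = -17.374 × (+0.0045) = -0.078183
Convexity effect: ½·C·(Δy)² = 0.5 × 318.01 × (0.0045)² = +0.00321985125
ΔP/P ≈ -0.078183 + 0.00321985125 = -0.07496314875
ΔP ≈ 84.05 × (-0.07496314875) = -6.3006526524375.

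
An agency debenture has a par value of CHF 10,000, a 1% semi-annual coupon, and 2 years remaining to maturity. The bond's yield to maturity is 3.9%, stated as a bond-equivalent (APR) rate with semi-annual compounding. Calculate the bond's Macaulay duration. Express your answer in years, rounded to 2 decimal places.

1.98 years

Periodic yield y = 0.0195. Discount each cash flow and weight by its period:
  t   CF        PV=CF/(1+0.0195)^t    t·PV
  1        50.00        49.0436        49.0436
  2        50.00        48.1056        96.2112
  3        50.00        47.1855       141.5564
  4    10,050.00     9,302.8741    37,211.4962
  Σ                  9,447.2088    37,498.3075
Price P = Σ PV = 9,447.2088.
Macaulay duration = Σ(t·PV) / P = 37,498.3075 / 9,447.2088 = 3.96925 half-year periods.
In years: 3.96925 / 2 = 1.98462 years.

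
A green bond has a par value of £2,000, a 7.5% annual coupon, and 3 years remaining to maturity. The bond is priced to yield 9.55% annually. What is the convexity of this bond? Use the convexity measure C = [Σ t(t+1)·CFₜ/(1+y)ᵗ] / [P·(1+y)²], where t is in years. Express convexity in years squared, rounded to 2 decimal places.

9.07

With y = 0.0955:
  t   CF        PV=CF/(1+0.0955)^t    t·PV        t(t+1)·PV
  1       150.00       136.9238       136.9238         273.8476
  2       150.00       124.9875       249.9750         749.9249
  3     2,150.00     1,635.3146     4,905.9438      19,623.7752
  Σ                  1,897.2259     5,292.8425      20,647.5476
P = 1,897.2259.
Convexity = Σ t(t+1)·PV / [P·(1+y)²] = 20,647.5476 / (1,897.2259 × 1.200120) = 9.06827.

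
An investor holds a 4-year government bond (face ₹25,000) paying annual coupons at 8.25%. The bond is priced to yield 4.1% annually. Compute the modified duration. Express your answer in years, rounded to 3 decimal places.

Periodic yield y = 0.041. First find Macaulay duration:
  t   CF        PV=CF/(1+0.041)^t    t·PV
  1     2,062.50     1,981.2680     1,981.2680
  2     2,062.50     1,903.2354     3,806.4707
  3     2,062.50     1,828.2760     5,484.8281
  4    27,062.50    23,044.3783    92,177.5131
  Σ                 28,757.1577   103,450.0800
P = 28,757.1577; Macaulay duration = 103,450.0800 / 28,757.1577 = 3.59737 years.
Modified duration = D_Mac / (1 + y) = 3.59737 / 1.041 = 3.45568 years.

3.456 years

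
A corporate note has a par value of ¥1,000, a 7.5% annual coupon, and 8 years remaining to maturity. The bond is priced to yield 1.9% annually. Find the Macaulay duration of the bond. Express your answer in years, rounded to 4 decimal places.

6.5937 years

Periodic yield y = 0.019. Discount each cash flow and weight by its year:
  t   CF        PV=CF/(1+0.019)^t    t·PV
  1        75.00        73.6016        73.6016
  2        75.00        72.2292       144.4584
  3        75.00        70.8824       212.6473
  4        75.00        69.5608       278.2432
  5        75.00        68.2638       341.3189
  6        75.00        66.9910       401.9457
  7        75.00        65.7419       460.1930
  8     1,075.00       924.7301     7,397.8408
  Σ                  1,412.0007     9,310.2489
Price P = Σ PV = 1,412.0007.
Macaulay duration = Σ(t·PV) / P = 9,310.2489 / 1,412.0007 = 6.59366 years.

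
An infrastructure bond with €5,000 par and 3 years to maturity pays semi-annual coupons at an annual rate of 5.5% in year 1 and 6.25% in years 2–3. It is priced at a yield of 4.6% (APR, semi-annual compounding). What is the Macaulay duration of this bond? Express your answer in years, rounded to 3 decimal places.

Periodic yield y = 0.023. Discount each cash flow and weight by its period:
  t   CF        PV=CF/(1+0.023)^t    t·PV
  1       137.50       134.4086       134.4086
  2       137.50       131.3867       262.7734
  3       156.25       145.9463       437.8389
  4       156.25       142.6650       570.6601
  5       156.25       139.4575       697.2875
  6     5,156.25     4,498.6288    26,991.7731
  Σ                  5,192.4930    29,094.7416
Price P = Σ PV = 5,192.4930.
Macaulay duration = Σ(t·PV) / P = 29,094.7416 / 5,192.4930 = 5.60323 half-year periods.
In years: 5.60323 / 2 = 2.80162 years.

2.802 years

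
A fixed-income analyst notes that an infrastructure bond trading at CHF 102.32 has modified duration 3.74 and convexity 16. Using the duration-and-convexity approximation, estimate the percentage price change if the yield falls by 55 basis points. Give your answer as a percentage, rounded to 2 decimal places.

+2.08%

Duration effect: -D_mod·Δy = -3.74 × (-0.0055) = +0.020570
Convexity effect: ½·C·(Δy)² = 0.5 × 16 × (-0.0055)² = +0.0002420
ΔP/P ≈ +0.020570 + 0.0002420 = +0.020812
= +2.0812%.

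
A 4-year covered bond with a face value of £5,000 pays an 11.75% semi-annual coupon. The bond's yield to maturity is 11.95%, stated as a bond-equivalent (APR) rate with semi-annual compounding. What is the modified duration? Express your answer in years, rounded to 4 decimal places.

Periodic yield y = 0.05975. First find Macaulay duration:
  t   CF        PV=CF/(1+0.05975)^t    t·PV
  1       293.75       277.1880       277.1880
  2       293.75       261.5598       523.1196
  3       293.75       246.8128       740.4383
  4       293.75       232.8972       931.5886
  5       293.75       219.7661     1,098.8306
  6       293.75       207.3754     1,244.2526
  7       293.75       195.6834     1,369.7835
  8     5,293.75     3,327.6376    26,621.1010
  Σ                  4,968.9203    32,806.3023
P = 4,968.9203; Macaulay duration = 32,806.3023 / 4,968.9203 = 6.60230 half-year periods = 3.30115 years.
Modified duration = D_Mac / (1 + y) = 3.30115 / 1.05975 = 3.11503 years.

3.1150 years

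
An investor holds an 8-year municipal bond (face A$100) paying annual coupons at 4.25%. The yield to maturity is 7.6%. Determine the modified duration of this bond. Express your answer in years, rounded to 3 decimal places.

6.323 years

Periodic yield y = 0.076. First find Macaulay duration:
  t   CF        PV=CF/(1+0.076)^t    t·PV
  1         4.25         3.9498         3.9498
  2         4.25         3.6708         7.3417
  3         4.25         3.4116        10.2347
  4         4.25         3.1706        12.6824
  5         4.25         2.9466        14.7332
  6         4.25         2.7385        16.4311
  7         4.25         2.5451        17.8156
  8       104.25        58.0200       464.1602
  Σ                     80.4531       547.3486
P = 80.4531; Macaulay duration = 547.3486 / 80.4531 = 6.80333 years.
Modified duration = D_Mac / (1 + y) = 6.80333 / 1.076 = 6.32280 years.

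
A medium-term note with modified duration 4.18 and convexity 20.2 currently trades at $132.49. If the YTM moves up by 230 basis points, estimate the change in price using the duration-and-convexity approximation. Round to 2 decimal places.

-$12.03

Duration effect: -D_mod·Δy = -4.18 × (+0.023) = -0.096140
Convexity effect: ½·C·(Δy)² = 0.5 × 20.2 × (0.023)² = +0.0053429
ΔP/P ≈ -0.096140 + 0.0053429 = -0.0907971
ΔP ≈ 132.49 × (-0.0907971) = -12.029707779.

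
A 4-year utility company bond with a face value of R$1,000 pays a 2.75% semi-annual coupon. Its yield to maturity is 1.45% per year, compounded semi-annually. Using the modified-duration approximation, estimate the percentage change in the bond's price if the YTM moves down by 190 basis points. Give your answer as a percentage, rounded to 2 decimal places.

+7.21%

Periodic yield y = 0.00725. Modified duration first:
  t   CF        PV=CF/(1+0.00725)^t    t·PV
  1        13.75        13.6510        13.6510
  2        13.75        13.5528        27.1055
  3        13.75        13.4552        40.3657
  4        13.75        13.3584        53.4335
  5        13.75        13.2622        66.3111
  6        13.75        13.1668        79.0006
  7        13.75        13.0720        91.5039
  8     1,013.75       956.8253     7,654.6025
  Σ                  1,050.3437     8,025.9739
P = 1,050.3437; D_Mac = 7.64128 half-year periods = 3.82064 yrs; D_mod = 3.82064/(1+0.00725) = 3.79314 yrs.
ΔP/P ≈ -D_mod · Δy = -3.79314 × (-0.019) = +0.072070 = +7.2070%.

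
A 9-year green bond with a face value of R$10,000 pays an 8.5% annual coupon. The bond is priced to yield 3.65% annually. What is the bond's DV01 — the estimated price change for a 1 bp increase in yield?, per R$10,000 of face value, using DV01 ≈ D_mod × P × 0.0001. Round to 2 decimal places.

R$9.24

Periodic yield y = 0.0365.
  t   CF        PV=CF/(1+0.0365)^t    t·PV
  1       850.00       820.0675       820.0675
  2       850.00       791.1891     1,582.3783
  3       850.00       763.3277     2,289.9830
  4       850.00       736.4473     2,945.7894
  5       850.00       710.5136     3,552.5680
  6       850.00       685.4931     4,112.9586
  7       850.00       661.3537     4,629.4758
  8       850.00       638.0643     5,104.5147
  9    10,850.00     7,857.8906    70,721.0158
  Σ                 13,664.3470    95,758.7511
P = 13,664.3470; D_Mac = 7.00793 yrs; D_mod = 6.76115 yrs.
DV01 ≈ 6.76115 × 13,664.3470 × 0.0001 = 9.238664.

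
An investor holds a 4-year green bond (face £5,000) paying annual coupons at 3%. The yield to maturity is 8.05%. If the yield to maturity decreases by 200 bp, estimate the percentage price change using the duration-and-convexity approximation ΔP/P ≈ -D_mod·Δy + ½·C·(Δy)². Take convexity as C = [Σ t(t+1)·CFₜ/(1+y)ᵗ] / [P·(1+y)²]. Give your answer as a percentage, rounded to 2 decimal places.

With y = 0.0805:
  t   CF        PV=CF/(1+0.0805)^t    t·PV        t(t+1)·PV
  1       150.00       138.8246       138.8246         277.6492
  2       150.00       128.4818       256.9637         770.8910
  3       150.00       118.9096       356.7288       1,426.9153
  4     5,150.00     3,778.4018    15,113.6074      75,568.0368
  Σ                  4,164.6179    15,866.1245      78,043.4923
P = 4,164.6179; D_Mac = 3.80974 yrs; D_mod = 3.52591 yrs; C = 16.05137.
Duration effect: -3.52591 × (-0.02) = +0.070518
Convexity effect: 0.5 × 16.05137 × (-0.02)² = +0.0032103
ΔP/P ≈ +0.070518 + 0.0032103 = +0.073728 = +7.3728%.

+7.37%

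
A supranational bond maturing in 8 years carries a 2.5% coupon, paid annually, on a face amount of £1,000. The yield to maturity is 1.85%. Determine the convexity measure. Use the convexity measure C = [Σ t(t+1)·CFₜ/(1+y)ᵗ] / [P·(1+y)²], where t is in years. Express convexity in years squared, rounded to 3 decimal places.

With y = 0.0185:
  t   CF        PV=CF/(1+0.0185)^t    t·PV        t(t+1)·PV
  1        25.00        24.5459        24.5459          49.0918
  2        25.00        24.1000        48.2001         144.6003
  3        25.00        23.6623        70.9869         283.9476
  4        25.00        23.2325        92.9300         464.6499
  5        25.00        22.8105       114.0525         684.3151
  6        25.00        22.3962       134.3770         940.6393
  7        25.00        21.9894       153.9256       1,231.4047
  8     1,025.00       885.1882     7,081.5053      63,733.5479
  Σ                  1,047.9250     7,720.5233      67,532.1965
P = 1,047.9250.
Convexity = Σ t(t+1)·PV / [P·(1+y)²] = 67,532.1965 / (1,047.9250 × 1.037342) = 62.12389.

62.124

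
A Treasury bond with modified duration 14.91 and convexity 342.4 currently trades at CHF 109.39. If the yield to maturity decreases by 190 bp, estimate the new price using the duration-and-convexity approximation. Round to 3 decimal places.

CHF 147.140

Duration effect: -D_mod·Δy = -14.91 × (-0.019) = +0.283290
Convexity effect: ½·C·(Δy)² = 0.5 × 342.4 × (-0.019)² = +0.0618032
ΔP/P ≈ +0.283290 + 0.0618032 = +0.3450932
New price ≈ 109.39 × (1 + 0.3450932) = 147.139745148.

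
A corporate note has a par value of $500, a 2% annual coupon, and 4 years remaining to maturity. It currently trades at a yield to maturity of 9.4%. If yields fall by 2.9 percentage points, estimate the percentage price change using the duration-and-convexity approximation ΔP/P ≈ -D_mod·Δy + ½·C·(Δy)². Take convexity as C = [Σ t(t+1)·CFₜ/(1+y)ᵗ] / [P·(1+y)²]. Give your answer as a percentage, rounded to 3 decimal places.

+10.914%

With y = 0.094:
  t   CF        PV=CF/(1+0.094)^t    t·PV        t(t+1)·PV
  1        10.00         9.1408         9.1408          18.2815
  2        10.00         8.3554        16.7107          50.1322
  3        10.00         7.6374        22.9123          91.6493
  4       510.00       356.0417     1,424.1669       7,120.8344
  Σ                    381.1753     1,472.9307       7,280.8974
P = 381.1753; D_Mac = 3.86418 yrs; D_mod = 3.53216 yrs; C = 15.95973.
Duration effect: -3.53216 × (-0.029) = +0.102433
Convexity effect: 0.5 × 15.95973 × (-0.029)² = +0.0067111
ΔP/P ≈ +0.102433 + 0.0067111 = +0.109144 = +10.9144%.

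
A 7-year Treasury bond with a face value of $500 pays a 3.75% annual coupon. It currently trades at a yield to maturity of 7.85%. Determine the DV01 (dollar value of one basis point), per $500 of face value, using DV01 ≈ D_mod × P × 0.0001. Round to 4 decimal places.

$0.2249

Periodic yield y = 0.0785.
  t   CF        PV=CF/(1+0.0785)^t    t·PV
  1        18.75        17.3853        17.3853
  2        18.75        16.1198        32.2397
  3        18.75        14.9465        44.8396
  4        18.75        13.8586        55.4346
  5        18.75        12.8499        64.2496
  6        18.75        11.9146        71.4877
  7       518.75       305.6448     2,139.5139
  Σ                    392.7197     2,425.1504
P = 392.7197; D_Mac = 6.17527 yrs; D_mod = 5.72580 yrs.
DV01 ≈ 5.72580 × 392.7197 × 0.0001 = 0.224863.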